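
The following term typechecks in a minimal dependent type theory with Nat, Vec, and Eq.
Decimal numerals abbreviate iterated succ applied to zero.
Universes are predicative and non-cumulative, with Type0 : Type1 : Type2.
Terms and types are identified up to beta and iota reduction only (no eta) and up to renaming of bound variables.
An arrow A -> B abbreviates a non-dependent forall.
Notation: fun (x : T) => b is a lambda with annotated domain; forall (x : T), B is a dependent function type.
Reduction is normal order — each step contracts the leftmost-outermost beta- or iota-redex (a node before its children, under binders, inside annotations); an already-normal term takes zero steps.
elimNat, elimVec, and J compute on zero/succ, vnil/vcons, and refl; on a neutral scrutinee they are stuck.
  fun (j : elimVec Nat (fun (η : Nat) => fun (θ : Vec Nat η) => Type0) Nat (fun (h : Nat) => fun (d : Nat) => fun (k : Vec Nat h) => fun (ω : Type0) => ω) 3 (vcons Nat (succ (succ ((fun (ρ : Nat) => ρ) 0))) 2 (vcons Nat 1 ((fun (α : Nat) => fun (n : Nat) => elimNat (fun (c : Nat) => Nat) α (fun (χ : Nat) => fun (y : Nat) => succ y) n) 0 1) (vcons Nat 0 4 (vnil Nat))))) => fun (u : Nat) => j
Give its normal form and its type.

normal form:
  fun (j : Nat) => fun (η : Nat) => j
the term's type:
  Nat -> Nat -> Nat


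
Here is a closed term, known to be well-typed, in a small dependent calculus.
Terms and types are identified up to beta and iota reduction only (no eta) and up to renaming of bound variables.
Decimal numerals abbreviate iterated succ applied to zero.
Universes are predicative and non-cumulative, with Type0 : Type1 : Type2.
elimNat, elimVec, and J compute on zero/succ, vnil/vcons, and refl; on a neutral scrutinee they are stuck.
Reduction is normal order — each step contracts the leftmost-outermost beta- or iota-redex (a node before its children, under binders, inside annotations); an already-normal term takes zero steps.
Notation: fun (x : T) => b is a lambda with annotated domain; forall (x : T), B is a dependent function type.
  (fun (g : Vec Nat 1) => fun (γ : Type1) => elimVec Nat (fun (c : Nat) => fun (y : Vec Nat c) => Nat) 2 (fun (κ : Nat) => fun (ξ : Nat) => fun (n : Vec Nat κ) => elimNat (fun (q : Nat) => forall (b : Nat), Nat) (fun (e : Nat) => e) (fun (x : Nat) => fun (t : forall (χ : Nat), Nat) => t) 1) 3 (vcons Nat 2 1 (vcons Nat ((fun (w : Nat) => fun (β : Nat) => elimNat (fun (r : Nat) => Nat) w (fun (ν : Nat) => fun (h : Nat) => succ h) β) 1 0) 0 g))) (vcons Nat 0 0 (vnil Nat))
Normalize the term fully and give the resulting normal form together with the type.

reduced normal form:
  fun (g : Type1) => 2
inferred type:
  forall (g : Type1), Nat
observation: 29 normal-order steps separate the term from its normal form.


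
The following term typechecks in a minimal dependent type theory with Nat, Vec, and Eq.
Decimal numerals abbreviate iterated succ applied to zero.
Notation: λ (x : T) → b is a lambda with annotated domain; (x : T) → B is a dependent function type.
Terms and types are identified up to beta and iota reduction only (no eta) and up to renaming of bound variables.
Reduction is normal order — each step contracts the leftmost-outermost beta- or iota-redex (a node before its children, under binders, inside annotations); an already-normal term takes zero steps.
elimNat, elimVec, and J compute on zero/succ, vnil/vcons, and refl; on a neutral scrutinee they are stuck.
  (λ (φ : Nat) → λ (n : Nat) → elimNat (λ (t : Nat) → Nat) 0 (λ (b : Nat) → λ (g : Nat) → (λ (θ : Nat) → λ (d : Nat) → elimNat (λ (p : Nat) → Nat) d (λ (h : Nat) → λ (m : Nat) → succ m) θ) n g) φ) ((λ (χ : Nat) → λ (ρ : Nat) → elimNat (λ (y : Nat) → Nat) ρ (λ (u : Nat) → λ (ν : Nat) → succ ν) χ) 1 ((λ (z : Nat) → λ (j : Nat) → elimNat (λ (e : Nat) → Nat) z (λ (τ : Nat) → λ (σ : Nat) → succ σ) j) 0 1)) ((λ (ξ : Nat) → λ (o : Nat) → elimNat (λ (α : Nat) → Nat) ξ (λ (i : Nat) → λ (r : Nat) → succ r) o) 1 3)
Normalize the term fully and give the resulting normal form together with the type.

resulting normal form:
  8
the term's type:
  Nat
observation: 48 normal-order steps normalize the term, beginning with a beta-redex.


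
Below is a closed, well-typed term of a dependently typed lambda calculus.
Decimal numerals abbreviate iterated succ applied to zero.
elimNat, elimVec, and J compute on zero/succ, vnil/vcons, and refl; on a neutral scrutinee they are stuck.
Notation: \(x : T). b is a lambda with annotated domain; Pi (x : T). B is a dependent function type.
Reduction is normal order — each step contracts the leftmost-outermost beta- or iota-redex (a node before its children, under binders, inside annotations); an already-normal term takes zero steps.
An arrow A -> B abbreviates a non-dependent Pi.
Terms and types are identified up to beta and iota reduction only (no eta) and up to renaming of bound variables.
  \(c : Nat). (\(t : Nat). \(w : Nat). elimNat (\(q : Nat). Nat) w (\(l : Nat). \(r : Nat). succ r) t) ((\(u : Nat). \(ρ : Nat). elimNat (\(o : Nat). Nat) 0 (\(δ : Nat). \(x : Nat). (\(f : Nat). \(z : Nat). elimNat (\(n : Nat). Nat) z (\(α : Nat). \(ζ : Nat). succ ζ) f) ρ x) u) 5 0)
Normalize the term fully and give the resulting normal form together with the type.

reduced normal form:
  \(c : Nat). \(t : Nat). t
the term's type:
  Nat -> Nat -> Nat


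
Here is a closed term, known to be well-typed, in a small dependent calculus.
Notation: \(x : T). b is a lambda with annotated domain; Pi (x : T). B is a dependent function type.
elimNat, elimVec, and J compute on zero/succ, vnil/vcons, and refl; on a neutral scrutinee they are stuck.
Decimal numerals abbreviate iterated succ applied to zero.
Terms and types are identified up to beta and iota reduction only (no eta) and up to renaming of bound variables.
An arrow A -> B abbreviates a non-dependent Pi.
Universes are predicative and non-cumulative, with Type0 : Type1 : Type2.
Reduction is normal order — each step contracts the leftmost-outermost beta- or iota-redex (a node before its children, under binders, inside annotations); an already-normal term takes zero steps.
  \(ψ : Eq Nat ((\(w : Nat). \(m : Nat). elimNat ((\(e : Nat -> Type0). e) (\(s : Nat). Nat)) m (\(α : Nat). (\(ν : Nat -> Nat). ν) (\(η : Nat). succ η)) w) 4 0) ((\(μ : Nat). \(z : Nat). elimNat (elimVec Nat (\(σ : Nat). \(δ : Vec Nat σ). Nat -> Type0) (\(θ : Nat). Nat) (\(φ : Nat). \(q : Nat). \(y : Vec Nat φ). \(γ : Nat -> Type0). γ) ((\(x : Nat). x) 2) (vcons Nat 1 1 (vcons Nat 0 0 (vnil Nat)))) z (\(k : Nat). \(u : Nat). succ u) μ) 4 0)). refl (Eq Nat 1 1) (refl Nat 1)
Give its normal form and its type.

normal form:
  \(ψ : Eq Nat 4 4). refl (Eq Nat 1 1) (refl Nat 1)
inferred type:
  Eq Nat 4 4 -> Eq (Eq Nat 1 1) (refl Nat 1) (refl Nat 1)


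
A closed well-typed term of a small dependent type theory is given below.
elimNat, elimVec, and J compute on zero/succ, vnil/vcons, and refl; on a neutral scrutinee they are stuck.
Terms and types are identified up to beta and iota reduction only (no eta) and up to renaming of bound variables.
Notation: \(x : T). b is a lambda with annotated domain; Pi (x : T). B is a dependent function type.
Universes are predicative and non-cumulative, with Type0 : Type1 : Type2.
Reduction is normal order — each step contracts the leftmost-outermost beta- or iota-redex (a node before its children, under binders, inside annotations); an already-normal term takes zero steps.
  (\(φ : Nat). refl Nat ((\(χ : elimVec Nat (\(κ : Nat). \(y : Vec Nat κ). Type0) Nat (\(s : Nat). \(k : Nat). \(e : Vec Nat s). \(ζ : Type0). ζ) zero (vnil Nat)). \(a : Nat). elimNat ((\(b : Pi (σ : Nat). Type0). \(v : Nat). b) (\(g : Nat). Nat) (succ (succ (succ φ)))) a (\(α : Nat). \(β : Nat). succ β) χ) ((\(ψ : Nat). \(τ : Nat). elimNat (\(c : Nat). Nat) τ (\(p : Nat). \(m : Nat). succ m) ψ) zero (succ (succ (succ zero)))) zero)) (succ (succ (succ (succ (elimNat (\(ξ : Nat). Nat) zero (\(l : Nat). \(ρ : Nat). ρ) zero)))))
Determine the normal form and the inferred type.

normal form:
  refl Nat (succ (succ (succ zero)))
the term's type:
  Eq Nat (succ (succ (succ zero))) (succ (succ (succ zero)))


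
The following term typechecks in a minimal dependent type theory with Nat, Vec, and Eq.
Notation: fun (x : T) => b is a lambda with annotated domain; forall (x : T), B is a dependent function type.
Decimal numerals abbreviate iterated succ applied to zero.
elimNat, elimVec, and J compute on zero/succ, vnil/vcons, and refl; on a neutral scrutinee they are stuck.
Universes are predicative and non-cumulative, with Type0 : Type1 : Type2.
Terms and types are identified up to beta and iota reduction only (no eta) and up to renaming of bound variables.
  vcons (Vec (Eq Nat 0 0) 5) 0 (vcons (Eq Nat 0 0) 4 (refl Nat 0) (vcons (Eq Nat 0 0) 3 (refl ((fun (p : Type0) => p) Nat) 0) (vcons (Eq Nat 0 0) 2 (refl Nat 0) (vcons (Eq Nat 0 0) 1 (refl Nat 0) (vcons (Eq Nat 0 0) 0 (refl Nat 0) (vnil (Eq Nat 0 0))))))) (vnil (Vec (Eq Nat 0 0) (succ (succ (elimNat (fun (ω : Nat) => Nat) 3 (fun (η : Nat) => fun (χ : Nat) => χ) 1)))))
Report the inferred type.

inferred type:
  Vec (Vec (Eq Nat 0 0) 5) 1


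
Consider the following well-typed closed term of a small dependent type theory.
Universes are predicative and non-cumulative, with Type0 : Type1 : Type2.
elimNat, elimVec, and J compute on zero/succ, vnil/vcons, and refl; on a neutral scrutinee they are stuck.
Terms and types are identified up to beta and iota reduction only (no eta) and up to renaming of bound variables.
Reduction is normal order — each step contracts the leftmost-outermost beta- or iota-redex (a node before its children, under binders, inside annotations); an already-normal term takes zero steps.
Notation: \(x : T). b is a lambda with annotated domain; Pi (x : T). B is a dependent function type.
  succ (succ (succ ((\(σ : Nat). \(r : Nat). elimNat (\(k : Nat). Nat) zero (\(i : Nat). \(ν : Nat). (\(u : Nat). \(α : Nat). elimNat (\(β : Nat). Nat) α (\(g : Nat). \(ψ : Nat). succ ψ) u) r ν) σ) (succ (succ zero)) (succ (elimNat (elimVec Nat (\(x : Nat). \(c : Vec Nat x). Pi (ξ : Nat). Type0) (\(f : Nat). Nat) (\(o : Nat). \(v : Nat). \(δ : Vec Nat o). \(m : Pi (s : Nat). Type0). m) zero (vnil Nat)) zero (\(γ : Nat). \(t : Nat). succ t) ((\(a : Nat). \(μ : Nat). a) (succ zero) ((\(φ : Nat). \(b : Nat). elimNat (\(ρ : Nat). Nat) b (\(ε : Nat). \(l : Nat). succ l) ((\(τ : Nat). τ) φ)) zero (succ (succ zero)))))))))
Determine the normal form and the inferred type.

resulting normal form:
  succ (succ (succ (succ (succ (succ (succ zero))))))
the term's type:
  Nat
observation: the term reaches its normal form after 41 normal-order steps.


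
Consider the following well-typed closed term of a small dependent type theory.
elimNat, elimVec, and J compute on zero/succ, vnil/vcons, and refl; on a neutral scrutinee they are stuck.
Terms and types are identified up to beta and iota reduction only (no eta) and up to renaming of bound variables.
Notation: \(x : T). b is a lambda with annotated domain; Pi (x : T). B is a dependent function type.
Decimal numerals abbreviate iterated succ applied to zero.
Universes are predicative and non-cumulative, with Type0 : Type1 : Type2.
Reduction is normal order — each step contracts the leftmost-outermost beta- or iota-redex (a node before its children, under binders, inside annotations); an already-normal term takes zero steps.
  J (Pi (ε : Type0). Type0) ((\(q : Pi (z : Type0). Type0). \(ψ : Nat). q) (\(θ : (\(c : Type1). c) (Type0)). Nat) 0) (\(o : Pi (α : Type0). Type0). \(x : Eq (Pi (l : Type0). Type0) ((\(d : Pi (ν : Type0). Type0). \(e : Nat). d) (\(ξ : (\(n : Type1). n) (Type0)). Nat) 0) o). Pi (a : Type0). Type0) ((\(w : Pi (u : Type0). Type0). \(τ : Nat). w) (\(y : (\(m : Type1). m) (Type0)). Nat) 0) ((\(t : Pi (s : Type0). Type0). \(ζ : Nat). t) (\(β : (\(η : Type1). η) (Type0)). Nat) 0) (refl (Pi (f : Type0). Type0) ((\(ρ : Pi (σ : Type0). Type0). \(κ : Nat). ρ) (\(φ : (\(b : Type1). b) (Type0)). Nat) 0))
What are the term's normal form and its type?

normal form:
  \(ε : Type0). Nat
type:
  Pi (ε : Type0). Type0


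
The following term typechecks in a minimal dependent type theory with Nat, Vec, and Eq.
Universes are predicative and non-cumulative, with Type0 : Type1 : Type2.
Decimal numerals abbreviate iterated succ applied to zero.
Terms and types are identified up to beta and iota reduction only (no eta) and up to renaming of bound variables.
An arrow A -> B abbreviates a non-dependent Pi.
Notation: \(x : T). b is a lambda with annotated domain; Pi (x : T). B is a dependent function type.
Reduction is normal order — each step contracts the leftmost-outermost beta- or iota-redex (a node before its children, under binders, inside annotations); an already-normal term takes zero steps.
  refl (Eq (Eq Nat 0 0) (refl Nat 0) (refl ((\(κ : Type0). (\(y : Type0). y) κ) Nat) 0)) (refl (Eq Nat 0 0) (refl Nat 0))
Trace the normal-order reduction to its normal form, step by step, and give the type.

normal-order reduction sequence:
  refl (Eq (Eq Nat 0 0) (refl Nat 0) (refl ((\(κ : Type0). (\(y : Type0). y) κ) Nat) 0)) (refl (Eq Nat 0 0) (refl Nat 0))
  ~> refl (Eq (Eq Nat 0 0) (refl Nat 0) (refl ((\(κ : Type0). κ) Nat) 0)) (refl (Eq Nat 0 0) (refl Nat 0))
  ~> refl (Eq (Eq Nat 0 0) (refl Nat 0) (refl Nat 0)) (refl (Eq Nat 0 0) (refl Nat 0))
type:
  Eq (Eq (Eq Nat 0 0) (refl Nat 0) (refl Nat 0)) (refl (Eq Nat 0 0) (refl Nat 0)) (refl (Eq Nat 0 0) (refl Nat 0))


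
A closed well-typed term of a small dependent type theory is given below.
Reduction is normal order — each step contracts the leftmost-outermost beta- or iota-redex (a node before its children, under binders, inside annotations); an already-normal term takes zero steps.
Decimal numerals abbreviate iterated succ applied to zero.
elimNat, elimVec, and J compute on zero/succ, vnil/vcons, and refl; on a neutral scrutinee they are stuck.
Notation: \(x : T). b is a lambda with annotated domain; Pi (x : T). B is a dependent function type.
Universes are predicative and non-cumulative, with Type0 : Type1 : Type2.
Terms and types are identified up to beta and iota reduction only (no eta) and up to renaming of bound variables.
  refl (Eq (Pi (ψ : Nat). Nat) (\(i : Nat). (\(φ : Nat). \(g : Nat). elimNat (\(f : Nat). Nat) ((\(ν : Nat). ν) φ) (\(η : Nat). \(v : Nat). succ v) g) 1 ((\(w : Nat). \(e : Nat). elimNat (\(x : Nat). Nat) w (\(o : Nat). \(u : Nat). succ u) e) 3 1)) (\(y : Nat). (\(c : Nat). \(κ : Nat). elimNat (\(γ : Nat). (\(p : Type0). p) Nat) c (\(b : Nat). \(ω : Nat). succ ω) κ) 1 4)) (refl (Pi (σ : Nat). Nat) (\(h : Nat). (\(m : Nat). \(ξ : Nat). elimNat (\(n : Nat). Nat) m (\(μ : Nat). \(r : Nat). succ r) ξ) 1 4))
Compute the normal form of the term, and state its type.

resulting normal form:
  refl (Eq (Pi (ψ : Nat). Nat) (\(i : Nat). 5) (\(φ : Nat). 5)) (refl (Pi (g : Nat). Nat) (\(f : Nat). 5))
the term's type:
  Eq (Eq (Pi (ψ : Nat). Nat) (\(i : Nat). 5) (\(φ : Nat). 5)) (refl (Pi (g : Nat). Nat) (\(f : Nat). 5)) (refl (Pi (ν : Nat). Nat) (\(η : Nat). 5))
observation: the term reaches its normal form after 52 normal-order steps.


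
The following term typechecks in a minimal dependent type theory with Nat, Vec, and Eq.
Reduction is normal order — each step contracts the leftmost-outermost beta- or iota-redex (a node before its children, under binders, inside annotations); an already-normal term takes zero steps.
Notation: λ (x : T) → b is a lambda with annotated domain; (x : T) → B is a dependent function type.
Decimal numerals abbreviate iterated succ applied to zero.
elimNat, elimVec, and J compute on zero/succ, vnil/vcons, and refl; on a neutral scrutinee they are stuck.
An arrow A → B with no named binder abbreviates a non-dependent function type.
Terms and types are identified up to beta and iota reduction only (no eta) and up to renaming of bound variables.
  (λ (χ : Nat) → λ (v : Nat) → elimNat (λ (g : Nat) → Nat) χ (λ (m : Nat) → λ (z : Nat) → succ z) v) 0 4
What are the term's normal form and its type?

normal form:
  4
the term's type:
  Nat
observation: 15 normal-order steps normalize the term, beginning with a beta-redex.


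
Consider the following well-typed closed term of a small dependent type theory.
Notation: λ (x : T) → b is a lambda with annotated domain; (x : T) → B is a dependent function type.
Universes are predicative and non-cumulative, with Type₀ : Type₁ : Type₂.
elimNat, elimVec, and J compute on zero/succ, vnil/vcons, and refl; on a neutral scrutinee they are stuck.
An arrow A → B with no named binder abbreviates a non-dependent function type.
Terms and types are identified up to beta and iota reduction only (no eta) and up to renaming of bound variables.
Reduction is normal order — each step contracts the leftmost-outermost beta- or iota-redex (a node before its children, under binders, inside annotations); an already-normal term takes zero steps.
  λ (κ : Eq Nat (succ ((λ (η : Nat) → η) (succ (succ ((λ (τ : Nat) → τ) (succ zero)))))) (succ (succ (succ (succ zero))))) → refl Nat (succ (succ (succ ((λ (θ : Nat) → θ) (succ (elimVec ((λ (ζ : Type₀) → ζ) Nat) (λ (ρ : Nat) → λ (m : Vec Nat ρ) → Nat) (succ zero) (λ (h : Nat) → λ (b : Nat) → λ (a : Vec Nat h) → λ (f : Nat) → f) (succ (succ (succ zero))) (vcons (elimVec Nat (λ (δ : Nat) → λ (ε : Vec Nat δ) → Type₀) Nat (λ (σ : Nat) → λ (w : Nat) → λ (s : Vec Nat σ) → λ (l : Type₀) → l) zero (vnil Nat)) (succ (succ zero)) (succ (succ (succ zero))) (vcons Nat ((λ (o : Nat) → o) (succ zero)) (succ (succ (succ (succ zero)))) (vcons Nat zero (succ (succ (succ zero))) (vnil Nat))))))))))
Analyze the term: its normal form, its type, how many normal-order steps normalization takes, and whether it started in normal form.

reduced normal form:
  λ (κ : Eq Nat (succ (succ (succ (succ zero)))) (succ (succ (succ (succ zero))))) → refl Nat (succ (succ (succ (succ (succ zero)))))
inferred type:
  Eq Nat (succ (succ (succ (succ zero)))) (succ (succ (succ (succ zero)))) → Eq Nat (succ (succ (succ (succ (succ zero))))) (succ (succ (succ (succ (succ zero)))))
reduction steps (normal order): 19
already normal: no
first redex: a beta-redex


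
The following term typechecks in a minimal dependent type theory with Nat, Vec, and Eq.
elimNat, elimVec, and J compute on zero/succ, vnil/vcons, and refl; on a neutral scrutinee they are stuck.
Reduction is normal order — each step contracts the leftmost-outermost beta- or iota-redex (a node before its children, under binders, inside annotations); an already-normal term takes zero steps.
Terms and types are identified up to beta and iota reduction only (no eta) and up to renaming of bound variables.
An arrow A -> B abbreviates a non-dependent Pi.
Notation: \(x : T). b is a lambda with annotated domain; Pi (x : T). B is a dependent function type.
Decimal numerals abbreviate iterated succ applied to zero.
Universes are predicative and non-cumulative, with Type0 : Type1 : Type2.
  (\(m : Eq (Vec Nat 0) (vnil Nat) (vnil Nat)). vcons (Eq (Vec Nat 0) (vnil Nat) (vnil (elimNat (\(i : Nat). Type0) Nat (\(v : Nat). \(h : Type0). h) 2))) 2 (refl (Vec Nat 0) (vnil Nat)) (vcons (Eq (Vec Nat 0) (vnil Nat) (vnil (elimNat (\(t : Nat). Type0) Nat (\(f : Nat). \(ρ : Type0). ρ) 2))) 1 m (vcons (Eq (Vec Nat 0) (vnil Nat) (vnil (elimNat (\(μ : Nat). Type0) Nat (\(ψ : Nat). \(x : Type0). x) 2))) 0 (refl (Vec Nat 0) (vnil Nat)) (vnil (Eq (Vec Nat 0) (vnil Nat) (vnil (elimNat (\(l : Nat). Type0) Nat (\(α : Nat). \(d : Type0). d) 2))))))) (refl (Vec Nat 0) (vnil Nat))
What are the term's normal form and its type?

normal form:
  vcons (Eq (Vec Nat 0) (vnil Nat) (vnil Nat)) 2 (refl (Vec Nat 0) (vnil Nat)) (vcons (Eq (Vec Nat 0) (vnil Nat) (vnil Nat)) 1 (refl (Vec Nat 0) (vnil Nat)) (vcons (Eq (Vec Nat 0) (vnil Nat) (vnil Nat)) 0 (refl (Vec Nat 0) (vnil Nat)) (vnil (Eq (Vec Nat 0) (vnil Nat) (vnil Nat)))))
the term's type:
  Vec (Eq (Vec Nat 0) (vnil Nat) (vnil Nat)) 3
observation: normalization takes exactly 29 steps under the normal-order strategy.


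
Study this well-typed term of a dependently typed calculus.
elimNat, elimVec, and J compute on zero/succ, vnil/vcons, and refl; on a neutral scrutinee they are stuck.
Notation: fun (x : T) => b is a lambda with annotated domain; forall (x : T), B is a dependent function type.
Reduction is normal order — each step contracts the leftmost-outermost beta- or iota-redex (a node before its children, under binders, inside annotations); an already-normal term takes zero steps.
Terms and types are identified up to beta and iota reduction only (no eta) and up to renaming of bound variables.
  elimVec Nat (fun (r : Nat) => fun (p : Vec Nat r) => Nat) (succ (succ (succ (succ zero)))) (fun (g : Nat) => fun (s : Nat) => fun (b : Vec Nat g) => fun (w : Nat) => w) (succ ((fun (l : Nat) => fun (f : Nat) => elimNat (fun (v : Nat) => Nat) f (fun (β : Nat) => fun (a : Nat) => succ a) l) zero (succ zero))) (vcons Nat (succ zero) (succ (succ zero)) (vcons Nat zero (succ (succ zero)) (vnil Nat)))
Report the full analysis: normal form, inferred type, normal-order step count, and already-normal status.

normal form:
  succ (succ (succ (succ zero)))
type:
  Nat
normal-order step count: 11
term was already normal: no
first redex: an elimVec iota-redex


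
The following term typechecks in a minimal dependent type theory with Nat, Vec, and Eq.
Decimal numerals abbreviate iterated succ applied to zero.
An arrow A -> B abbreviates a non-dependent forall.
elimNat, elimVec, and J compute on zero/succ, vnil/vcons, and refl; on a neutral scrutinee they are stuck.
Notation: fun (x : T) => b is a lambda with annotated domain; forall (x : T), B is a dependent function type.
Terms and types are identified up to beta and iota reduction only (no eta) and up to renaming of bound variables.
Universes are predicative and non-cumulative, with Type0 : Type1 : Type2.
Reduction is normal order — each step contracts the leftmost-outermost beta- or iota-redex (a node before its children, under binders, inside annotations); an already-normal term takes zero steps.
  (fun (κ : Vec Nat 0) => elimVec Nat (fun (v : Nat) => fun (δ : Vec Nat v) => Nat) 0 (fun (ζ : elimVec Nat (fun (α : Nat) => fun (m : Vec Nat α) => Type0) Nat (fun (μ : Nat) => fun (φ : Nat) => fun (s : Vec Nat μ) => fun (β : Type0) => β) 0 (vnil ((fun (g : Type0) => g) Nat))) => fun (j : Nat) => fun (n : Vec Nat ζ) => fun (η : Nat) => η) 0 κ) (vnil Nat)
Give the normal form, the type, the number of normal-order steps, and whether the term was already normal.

resulting normal form:
  0
the term's type:
  Nat
steps to reach normal form (normal order): 2
already normal: no
first contracted redex: a beta-redex


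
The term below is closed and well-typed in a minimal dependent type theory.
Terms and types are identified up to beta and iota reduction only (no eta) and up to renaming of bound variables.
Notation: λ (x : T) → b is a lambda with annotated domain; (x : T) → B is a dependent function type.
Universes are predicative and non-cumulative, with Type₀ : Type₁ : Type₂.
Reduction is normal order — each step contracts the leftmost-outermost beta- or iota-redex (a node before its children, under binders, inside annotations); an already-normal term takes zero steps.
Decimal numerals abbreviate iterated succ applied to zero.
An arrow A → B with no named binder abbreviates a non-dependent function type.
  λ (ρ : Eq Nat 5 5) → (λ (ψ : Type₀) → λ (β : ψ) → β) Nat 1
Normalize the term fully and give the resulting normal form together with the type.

resulting normal form:
  λ (ρ : Eq Nat 5 5) → 1
the term's type:
  Eq Nat 5 5 → Nat


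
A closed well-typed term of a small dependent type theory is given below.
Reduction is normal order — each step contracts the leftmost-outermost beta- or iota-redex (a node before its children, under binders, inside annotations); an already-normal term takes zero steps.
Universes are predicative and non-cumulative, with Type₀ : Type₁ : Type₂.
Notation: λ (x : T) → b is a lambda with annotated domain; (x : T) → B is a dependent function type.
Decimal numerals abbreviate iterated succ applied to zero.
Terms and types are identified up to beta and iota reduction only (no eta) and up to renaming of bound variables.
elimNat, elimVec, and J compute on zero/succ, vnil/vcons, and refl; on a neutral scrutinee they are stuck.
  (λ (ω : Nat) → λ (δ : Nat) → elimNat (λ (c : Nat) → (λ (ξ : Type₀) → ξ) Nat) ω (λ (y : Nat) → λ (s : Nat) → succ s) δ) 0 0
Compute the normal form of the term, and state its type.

normal form:
  0
the term's type:
  Nat
observation: normalization takes exactly 3 steps under the normal-order strategy.


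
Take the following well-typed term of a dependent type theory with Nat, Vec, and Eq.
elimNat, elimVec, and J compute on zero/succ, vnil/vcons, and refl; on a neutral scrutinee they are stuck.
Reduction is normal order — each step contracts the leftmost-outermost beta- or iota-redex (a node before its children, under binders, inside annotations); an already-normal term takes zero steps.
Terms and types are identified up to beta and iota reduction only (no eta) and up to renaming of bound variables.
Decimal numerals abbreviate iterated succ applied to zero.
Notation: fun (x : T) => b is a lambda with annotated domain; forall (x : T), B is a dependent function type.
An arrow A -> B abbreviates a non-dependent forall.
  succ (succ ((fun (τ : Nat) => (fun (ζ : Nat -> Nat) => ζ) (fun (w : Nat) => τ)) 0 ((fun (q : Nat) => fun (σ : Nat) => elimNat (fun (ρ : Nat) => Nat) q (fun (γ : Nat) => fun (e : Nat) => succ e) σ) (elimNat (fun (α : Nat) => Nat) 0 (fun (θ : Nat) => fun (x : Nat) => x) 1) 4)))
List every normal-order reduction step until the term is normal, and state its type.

normal-order reduction:
  succ (succ ((fun (τ : Nat) => (fun (ζ : Nat -> Nat) => ζ) (fun (w : Nat) => τ)) 0 ((fun (q : Nat) => fun (σ : Nat) => elimNat (fun (ρ : Nat) => Nat) q (fun (γ : Nat) => fun (e : Nat) => succ e) σ) (elimNat (fun (α : Nat) => Nat) 0 (fun (θ : Nat) => fun (x : Nat) => x) 1) 4)))
  ~> succ (succ ((fun (τ : Nat -> Nat) => τ) (fun (ζ : Nat) => 0) ((fun (w : Nat) => fun (q : Nat) => elimNat (fun (σ : Nat) => Nat) w (fun (ρ : Nat) => fun (γ : Nat) => succ γ) q) (elimNat (fun (e : Nat) => Nat) 0 (fun (α : Nat) => fun (θ : Nat) => θ) 1) 4)))
  ~> succ (succ ((fun (τ : Nat) => 0) ((fun (ζ : Nat) => fun (w : Nat) => elimNat (fun (q : Nat) => Nat) ζ (fun (σ : Nat) => fun (ρ : Nat) => succ ρ) w) (elimNat (fun (γ : Nat) => Nat) 0 (fun (e : Nat) => fun (α : Nat) => α) 1) 4)))
  ~> 2
the term's type:
  Nat


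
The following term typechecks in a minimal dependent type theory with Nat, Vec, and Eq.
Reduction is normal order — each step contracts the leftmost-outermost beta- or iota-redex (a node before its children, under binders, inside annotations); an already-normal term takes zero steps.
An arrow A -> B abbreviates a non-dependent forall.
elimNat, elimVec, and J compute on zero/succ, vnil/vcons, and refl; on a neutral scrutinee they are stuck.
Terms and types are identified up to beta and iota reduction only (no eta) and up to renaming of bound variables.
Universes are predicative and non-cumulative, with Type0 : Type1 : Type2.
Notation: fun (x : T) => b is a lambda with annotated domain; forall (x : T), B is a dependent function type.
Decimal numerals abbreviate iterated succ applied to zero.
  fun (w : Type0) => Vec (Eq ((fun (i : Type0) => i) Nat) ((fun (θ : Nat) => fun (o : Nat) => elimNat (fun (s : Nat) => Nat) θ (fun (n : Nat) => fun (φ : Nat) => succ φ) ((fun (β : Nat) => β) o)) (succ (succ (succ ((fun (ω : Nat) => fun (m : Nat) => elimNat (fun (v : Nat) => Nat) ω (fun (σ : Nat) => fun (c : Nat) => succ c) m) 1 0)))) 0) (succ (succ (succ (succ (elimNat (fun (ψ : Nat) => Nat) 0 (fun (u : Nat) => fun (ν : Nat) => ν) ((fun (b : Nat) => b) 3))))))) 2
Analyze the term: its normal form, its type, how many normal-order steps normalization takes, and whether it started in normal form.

reduced normal form:
  fun (w : Type0) => Vec (Eq Nat 4 4) 2
inferred type:
  Type0 -> Type0
normal-order step count: 19
already normal: no
first contracted redex: a beta-redex


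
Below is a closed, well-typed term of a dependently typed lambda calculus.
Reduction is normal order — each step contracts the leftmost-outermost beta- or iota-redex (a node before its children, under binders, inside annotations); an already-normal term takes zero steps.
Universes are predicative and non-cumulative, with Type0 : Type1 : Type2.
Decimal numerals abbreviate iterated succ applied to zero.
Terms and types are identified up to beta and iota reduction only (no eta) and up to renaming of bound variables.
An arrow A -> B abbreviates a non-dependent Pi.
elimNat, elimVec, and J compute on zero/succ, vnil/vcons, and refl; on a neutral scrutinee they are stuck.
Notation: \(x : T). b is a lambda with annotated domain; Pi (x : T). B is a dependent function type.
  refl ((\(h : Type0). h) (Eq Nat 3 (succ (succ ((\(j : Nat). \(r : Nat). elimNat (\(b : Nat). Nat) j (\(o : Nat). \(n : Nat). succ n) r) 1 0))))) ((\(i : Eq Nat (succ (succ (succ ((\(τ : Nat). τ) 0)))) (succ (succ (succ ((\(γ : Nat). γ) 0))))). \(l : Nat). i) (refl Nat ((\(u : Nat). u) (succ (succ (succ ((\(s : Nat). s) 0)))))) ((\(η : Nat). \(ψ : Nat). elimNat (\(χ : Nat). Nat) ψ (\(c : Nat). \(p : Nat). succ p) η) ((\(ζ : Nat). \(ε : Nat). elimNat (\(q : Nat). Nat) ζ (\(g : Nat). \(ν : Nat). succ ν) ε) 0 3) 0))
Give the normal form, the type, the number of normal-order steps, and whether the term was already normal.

resulting normal form:
  refl (Eq Nat 3 3) (refl Nat 3)
the term's type:
  Eq (Eq Nat 3 3) (refl Nat 3) (refl Nat 3)
reduction steps (normal order): 8
already normal: no
first contracted redex: a beta-redex


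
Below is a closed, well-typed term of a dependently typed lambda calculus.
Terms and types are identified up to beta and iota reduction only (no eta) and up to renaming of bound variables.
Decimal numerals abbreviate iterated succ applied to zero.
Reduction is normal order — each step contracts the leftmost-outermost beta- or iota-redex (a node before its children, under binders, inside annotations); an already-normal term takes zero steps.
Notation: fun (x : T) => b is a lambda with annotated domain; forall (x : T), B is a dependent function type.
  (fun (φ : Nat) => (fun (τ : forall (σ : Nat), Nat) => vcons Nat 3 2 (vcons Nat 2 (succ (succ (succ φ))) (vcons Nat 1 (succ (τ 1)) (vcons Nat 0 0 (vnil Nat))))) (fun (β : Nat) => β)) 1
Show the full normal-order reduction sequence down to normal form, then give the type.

normal-order reduction sequence:
  (fun (φ : Nat) => (fun (τ : forall (σ : Nat), Nat) => vcons Nat 3 2 (vcons Nat 2 (succ (succ (succ φ))) (vcons Nat 1 (succ (τ 1)) (vcons Nat 0 0 (vnil Nat))))) (fun (β : Nat) => β)) 1
  ~> (fun (φ : forall (τ : Nat), Nat) => vcons Nat 3 2 (vcons Nat 2 4 (vcons Nat 1 (succ (φ 1)) (vcons Nat 0 0 (vnil Nat))))) (fun (σ : Nat) => σ)
  ~> vcons Nat 3 2 (vcons Nat 2 4 (vcons Nat 1 (succ ((fun (φ : Nat) => φ) 1)) (vcons Nat 0 0 (vnil Nat))))
  ~> vcons Nat 3 2 (vcons Nat 2 4 (vcons Nat 1 2 (vcons Nat 0 0 (vnil Nat))))
inferred type:
  Vec Nat 4


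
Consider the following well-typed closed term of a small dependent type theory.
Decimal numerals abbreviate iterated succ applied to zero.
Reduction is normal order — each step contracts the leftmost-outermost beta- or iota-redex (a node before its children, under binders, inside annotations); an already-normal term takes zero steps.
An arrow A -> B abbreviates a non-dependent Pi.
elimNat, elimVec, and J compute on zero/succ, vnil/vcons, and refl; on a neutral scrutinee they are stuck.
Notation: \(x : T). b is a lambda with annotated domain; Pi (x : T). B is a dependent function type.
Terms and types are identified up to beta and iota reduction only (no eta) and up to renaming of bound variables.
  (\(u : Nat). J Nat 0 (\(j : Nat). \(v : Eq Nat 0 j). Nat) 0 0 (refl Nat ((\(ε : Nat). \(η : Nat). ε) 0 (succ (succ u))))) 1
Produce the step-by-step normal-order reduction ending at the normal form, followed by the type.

normal-order reduction:
  (\(u : Nat). J Nat 0 (\(j : Nat). \(v : Eq Nat 0 j). Nat) 0 0 (refl Nat ((\(ε : Nat). \(η : Nat). ε) 0 (succ (succ u))))) 1
  ~> J Nat 0 (\(u : Nat). \(j : Eq Nat 0 u). Nat) 0 0 (refl Nat ((\(v : Nat). \(ε : Nat). v) 0 3))
  ~> 0
the term's type:
  Nat


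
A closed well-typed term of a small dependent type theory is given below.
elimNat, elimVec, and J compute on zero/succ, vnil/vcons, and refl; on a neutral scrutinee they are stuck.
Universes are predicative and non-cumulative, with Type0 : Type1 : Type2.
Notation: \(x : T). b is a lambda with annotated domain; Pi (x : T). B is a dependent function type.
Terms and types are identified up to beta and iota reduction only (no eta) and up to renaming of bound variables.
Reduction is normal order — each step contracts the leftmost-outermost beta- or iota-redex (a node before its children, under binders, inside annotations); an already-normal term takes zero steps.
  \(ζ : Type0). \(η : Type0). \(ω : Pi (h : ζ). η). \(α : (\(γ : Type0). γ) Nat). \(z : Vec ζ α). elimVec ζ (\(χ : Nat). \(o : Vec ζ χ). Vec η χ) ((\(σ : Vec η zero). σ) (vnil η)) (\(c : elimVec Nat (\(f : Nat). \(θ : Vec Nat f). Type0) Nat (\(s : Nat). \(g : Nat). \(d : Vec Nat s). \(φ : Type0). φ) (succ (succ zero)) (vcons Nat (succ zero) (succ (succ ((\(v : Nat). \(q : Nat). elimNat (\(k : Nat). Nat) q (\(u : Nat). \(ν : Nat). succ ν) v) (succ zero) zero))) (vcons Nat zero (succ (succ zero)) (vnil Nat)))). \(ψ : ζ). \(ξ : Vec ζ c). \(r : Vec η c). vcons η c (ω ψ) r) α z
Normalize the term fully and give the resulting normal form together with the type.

resulting normal form:
  \(ζ : Type0). \(η : Type0). \(ω : Pi (h : ζ). η). \(α : Nat). \(γ : Vec ζ α). elimVec ζ (\(z : Nat). \(χ : Vec ζ z). Vec η z) (vnil η) (\(o : Nat). \(σ : ζ). \(c : Vec ζ o). \(f : Vec η o). vcons η o (ω σ) f) α γ
type:
  Pi (ζ : Type0). Pi (η : Type0). Pi (ω : Pi (h : ζ). η). Pi (α : Nat). Pi (γ : Vec ζ α). Vec η α


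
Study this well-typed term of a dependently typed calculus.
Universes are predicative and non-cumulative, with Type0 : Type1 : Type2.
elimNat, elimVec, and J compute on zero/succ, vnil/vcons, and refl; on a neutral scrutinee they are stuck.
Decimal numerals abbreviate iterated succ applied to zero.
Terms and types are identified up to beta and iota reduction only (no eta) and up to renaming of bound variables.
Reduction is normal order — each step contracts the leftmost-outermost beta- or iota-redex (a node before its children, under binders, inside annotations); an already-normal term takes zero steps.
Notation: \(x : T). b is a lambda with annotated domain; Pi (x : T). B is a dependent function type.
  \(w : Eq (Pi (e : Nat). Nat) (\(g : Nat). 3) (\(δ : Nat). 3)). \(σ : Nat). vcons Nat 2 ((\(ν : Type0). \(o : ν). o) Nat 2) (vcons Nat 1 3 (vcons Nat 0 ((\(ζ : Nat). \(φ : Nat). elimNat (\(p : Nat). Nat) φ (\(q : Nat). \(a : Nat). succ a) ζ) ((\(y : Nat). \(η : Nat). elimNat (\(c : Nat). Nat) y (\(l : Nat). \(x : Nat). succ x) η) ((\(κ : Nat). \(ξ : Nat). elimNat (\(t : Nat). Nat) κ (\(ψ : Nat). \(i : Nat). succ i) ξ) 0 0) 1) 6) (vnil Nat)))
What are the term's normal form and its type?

normal form:
  \(w : Eq (Pi (e : Nat). Nat) (\(g : Nat). 3) (\(δ : Nat). 3)). \(σ : Nat). vcons Nat 2 2 (vcons Nat 1 3 (vcons Nat 0 7 (vnil Nat)))
inferred type:
  Pi (w : Eq (Pi (e : Nat). Nat) (\(g : Nat). 3) (\(δ : Nat). 3)). Pi (σ : Nat). Vec Nat 3
observation: the first redex contracted is a beta-redex; the normal form is reached in 17 normal-order steps.


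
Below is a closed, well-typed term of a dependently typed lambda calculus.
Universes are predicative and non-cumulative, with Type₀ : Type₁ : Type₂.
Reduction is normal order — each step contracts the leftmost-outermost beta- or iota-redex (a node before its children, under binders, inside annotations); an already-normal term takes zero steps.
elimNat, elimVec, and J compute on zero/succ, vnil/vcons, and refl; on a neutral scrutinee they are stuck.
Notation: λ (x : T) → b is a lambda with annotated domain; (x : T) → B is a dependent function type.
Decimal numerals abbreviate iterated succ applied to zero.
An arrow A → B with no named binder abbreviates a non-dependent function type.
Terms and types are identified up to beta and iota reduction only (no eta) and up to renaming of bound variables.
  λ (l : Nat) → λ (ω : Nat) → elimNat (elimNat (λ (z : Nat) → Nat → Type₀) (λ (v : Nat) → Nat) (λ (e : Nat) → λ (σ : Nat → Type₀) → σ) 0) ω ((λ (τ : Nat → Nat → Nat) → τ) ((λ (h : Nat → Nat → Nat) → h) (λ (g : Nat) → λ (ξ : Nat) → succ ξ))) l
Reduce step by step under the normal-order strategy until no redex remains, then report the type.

reduction (normal order):
  λ (l : Nat) → λ (ω : Nat) → elimNat (elimNat (λ (z : Nat) → Nat → Type₀) (λ (v : Nat) → Nat) (λ (e : Nat) → λ (σ : Nat → Type₀) → σ) 0) ω ((λ (τ : Nat → Nat → Nat) → τ) ((λ (h : Nat → Nat → Nat) → h) (λ (g : Nat) → λ (ξ : Nat) → succ ξ))) l
  ~> λ (l : Nat) → λ (ω : Nat) → elimNat (λ (z : Nat) → Nat) ω ((λ (v : Nat → Nat → Nat) → v) ((λ (e : Nat → Nat → Nat) → e) (λ (σ : Nat) → λ (τ : Nat) → succ τ))) l
  ~> λ (l : Nat) → λ (ω : Nat) → elimNat (λ (z : Nat) → Nat) ω ((λ (v : Nat → Nat → Nat) → v) (λ (e : Nat) → λ (σ : Nat) → succ σ)) l
  ~> λ (l : Nat) → λ (ω : Nat) → elimNat (λ (z : Nat) → Nat) ω (λ (v : Nat) → λ (e : Nat) → succ e) l
type:
  Nat → Nat → Nat


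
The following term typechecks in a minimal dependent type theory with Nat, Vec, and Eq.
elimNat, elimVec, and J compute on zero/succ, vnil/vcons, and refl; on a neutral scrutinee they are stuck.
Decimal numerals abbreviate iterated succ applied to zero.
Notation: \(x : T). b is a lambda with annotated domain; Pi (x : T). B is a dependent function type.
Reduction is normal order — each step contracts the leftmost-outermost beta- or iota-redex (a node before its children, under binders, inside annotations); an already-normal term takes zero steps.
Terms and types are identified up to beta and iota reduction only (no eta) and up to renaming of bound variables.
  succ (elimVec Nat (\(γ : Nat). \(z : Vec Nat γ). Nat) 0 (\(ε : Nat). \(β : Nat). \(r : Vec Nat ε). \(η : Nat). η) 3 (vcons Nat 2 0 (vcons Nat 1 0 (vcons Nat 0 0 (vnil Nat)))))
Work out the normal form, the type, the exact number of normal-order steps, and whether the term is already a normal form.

resulting normal form:
  1
type:
  Nat
normal-order step count: 16
started in normal form: no
first contracted redex: an elimVec iota-redex


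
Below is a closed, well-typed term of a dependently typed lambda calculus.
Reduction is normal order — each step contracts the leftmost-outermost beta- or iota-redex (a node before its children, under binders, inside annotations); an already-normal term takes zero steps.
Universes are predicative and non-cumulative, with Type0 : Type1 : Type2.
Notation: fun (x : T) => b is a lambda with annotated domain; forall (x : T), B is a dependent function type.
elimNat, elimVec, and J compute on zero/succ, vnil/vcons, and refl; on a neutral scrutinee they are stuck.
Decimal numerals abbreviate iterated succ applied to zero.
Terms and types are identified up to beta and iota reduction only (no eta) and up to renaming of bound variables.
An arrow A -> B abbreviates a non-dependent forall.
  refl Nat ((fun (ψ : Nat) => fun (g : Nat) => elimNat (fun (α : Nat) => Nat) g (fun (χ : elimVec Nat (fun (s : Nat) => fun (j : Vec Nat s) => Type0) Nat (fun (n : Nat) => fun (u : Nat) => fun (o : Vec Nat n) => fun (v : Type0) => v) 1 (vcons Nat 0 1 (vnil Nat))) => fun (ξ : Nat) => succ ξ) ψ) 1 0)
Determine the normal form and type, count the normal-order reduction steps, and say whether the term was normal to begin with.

reduced normal form:
  refl Nat 1
type:
  Eq Nat 1 1
steps to reach normal form (normal order): 6
started in normal form: no
first redex: a beta-redex
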